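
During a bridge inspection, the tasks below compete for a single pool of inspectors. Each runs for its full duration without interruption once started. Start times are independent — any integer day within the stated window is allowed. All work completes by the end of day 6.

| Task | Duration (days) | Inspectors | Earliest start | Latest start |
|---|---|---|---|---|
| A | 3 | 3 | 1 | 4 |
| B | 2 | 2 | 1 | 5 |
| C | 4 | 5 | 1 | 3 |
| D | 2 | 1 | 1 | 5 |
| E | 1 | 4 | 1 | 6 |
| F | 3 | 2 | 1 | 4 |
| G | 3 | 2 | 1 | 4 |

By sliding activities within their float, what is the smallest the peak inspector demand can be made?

Early-start (A@1, B@1, C@1, D@1, E@1, F@1, G@1) gives peak 19: d1:19  d2:15  d3:12  d4:5  d5:0  d6:0.
Shift C→3, D→2, F→4, G→4.
Schedule A@1, B@1, C@3, D@2, E@1, F@4, G@4: d1:9  d2:6  d3:9  d4:9  d5:9  d6:9 — peak 9.
Total inspector-days = 51 over 6 days ⇒ peak ≥ ⌈51/6⌉ = 9, so 9 is optimal.

9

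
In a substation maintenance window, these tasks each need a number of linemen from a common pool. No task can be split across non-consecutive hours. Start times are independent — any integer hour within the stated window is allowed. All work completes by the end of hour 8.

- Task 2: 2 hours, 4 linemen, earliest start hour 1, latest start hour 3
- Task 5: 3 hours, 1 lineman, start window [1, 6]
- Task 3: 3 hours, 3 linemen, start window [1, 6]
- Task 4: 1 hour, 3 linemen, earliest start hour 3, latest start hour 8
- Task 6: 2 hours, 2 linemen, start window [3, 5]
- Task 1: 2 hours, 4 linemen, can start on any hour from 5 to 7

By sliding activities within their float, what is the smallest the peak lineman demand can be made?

Early-start (Task 2@1, Task 5@1, Task 3@1, Task 4@3, Task 6@3, Task 1@5) gives peak 9: h1:8  h2:8  h3:9  h4:2  h5:4  h6:4  h7:0  h8:0.
Shift Task 3→3, Task 4→6, Task 6→4, Task 1→7.
Schedule Task 2@1, Task 5@1, Task 3@3, Task 4@6, Task 6@4, Task 1@7: h1:5  h2:5  h3:4  h4:5  h5:5  h6:3  h7:4  h8:4 — peak 5.
Total lineman-hours = 35 over 8 hours ⇒ peak ≥ ⌈35/8⌉ = 5, so 5 is optimal.

5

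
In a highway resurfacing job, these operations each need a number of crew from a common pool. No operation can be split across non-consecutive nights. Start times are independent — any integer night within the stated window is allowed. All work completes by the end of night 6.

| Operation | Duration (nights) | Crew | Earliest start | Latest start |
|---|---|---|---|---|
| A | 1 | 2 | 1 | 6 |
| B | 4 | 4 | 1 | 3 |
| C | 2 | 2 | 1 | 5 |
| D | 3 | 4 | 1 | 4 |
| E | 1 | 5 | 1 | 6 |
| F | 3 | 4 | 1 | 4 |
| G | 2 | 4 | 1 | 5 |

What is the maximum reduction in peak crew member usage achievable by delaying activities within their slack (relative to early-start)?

Early-start peak: n1:25  n2:18  n3:12  n4:4  n5:0  n6:0 ⇒ 25.
Leveled (A@1, B@1, C@1, D@1, E@5, F@4, G@3): n1:12  n2:10  n3:12  n4:12  n5:9  n6:4 ⇒ 12.
Reduction 25 − 12 = 13.

13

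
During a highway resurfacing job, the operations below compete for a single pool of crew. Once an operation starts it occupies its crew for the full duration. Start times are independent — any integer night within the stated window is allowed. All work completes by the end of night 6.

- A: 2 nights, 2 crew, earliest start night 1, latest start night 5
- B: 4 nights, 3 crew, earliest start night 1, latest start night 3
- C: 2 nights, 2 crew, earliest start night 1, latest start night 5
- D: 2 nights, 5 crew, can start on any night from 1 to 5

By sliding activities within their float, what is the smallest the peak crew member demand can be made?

5

Early-start (A@1, B@1, C@1, D@1) gives peak 12: n1:12  n2:12  n3:3  n4:3  n5:0  n6:0.
Shift C→3, D→5.
Schedule A@1, B@1, C@3, D@5: n1:5  n2:5  n3:5  n4:5  n5:5  n6:5 — peak 5.
Total crew member-nights = 30 over 6 nights ⇒ peak ≥ ⌈30/6⌉ = 5, so 5 is optimal.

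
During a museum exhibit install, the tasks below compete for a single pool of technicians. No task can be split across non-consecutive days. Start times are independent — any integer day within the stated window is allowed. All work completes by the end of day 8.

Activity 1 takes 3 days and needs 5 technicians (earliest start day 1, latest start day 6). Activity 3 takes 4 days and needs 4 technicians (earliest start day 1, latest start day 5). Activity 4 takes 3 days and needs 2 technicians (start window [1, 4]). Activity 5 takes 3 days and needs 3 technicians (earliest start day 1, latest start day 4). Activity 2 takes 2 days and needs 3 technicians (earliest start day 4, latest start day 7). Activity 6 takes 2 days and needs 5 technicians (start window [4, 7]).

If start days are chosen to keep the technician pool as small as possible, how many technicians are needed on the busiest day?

Early-start (Activity 1@1, Activity 3@1, Activity 4@1, Activity 5@1, Activity 2@4, Activity 6@4) gives peak 14: d1:14  d2:14  d3:14  d4:12  d5:8  d6:0  d7:0  d8:0.
Shift Activity 4→4, Activity 5→4, Activity 2→5, Activity 6→7.
Schedule Activity 1@1, Activity 3@1, Activity 4@4, Activity 5@4, Activity 2@5, Activity 6@7: d1:9  d2:9  d3:9  d4:9  d5:8  d6:8  d7:5  d8:5 — peak 9.

9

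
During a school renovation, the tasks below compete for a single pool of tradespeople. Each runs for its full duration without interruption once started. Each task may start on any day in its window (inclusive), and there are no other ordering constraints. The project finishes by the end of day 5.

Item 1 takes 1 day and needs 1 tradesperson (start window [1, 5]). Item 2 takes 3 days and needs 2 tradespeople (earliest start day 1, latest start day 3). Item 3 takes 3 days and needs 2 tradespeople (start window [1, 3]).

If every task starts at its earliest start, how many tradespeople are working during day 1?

At early start, day 1 has: Item 1, Item 2, Item 3.
Demand: 1 + 2 + 2 = 5.

5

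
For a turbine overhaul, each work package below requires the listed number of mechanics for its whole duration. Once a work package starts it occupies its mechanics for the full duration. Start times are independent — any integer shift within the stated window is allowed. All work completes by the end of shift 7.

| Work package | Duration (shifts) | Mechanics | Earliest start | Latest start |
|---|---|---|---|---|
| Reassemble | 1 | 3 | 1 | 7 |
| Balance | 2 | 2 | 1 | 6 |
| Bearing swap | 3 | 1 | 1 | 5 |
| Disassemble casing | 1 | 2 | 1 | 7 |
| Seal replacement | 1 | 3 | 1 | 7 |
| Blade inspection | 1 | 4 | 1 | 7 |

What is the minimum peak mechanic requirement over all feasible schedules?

Early-start (Reassemble@1, Balance@1, Bearing swap@1, Disassemble casing@1, Seal replacement@1, Blade inspection@1) gives peak 15: s1:15  s2:3  s3:1  s4:0  s5:0  s6:0  s7:0.
Shift Balance→2, Disassemble casing→4, Seal replacement→5, Blade inspection→6.
Schedule Reassemble@1, Balance@2, Bearing swap@1, Disassemble casing@4, Seal replacement@5, Blade inspection@6: s1:4  s2:3  s3:3  s4:2  s5:3  s6:4  s7:0 — peak 4.

4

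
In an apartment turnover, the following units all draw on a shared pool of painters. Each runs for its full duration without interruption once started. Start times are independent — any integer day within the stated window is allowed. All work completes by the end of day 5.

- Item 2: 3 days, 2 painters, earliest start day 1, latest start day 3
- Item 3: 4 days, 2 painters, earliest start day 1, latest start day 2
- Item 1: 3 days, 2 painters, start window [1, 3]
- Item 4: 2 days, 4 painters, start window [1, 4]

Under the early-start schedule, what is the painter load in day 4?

2

At early start, day 4 has: Item 3.
Demand: 2 = 2.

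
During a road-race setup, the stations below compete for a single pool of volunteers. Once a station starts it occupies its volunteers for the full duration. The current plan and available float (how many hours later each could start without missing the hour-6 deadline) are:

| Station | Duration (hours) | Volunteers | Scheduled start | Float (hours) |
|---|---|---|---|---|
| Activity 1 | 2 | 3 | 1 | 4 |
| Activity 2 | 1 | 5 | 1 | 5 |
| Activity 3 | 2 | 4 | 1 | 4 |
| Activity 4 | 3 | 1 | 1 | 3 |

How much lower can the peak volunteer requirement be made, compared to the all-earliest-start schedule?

Early-start peak: h1:13  h2:8  h3:1  h4:0  h5:0  h6:0 ⇒ 13.
Leveled (Activity 1@1, Activity 2@3, Activity 3@4, Activity 4@4): h1:3  h2:3  h3:5  h4:5  h5:5  h6:1 ⇒ 5.
Reduction 13 − 5 = 8.

8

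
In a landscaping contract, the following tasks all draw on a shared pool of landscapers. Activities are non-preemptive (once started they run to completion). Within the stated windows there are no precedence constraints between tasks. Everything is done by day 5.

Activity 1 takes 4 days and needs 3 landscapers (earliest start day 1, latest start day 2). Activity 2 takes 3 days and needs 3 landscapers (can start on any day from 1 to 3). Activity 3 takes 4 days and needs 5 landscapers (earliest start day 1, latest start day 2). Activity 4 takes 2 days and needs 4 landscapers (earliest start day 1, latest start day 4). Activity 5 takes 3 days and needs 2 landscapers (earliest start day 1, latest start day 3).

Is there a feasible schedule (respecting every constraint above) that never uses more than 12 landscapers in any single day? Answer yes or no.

The minimum achievable peak is 13; 12 < 13, so no feasible schedule stays within the cap.

no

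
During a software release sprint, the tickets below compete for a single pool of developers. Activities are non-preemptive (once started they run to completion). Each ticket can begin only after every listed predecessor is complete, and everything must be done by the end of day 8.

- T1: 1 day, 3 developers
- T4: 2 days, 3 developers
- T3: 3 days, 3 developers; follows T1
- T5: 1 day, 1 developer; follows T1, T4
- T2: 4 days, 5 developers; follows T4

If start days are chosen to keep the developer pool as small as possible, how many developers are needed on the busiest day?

6

Early-start (T1@1, T4@1, T3@2, T5@3, T2@3) gives peak 9: d1:6  d2:6  d3:9  d4:8  d5:5  d6:5  d7:0  d8:0.
Shift T2→5.
Schedule T1@1, T4@1, T3@2, T5@3, T2@5: d1:6  d2:6  d3:4  d4:3  d5:5  d6:5  d7:5  d8:5 — peak 6.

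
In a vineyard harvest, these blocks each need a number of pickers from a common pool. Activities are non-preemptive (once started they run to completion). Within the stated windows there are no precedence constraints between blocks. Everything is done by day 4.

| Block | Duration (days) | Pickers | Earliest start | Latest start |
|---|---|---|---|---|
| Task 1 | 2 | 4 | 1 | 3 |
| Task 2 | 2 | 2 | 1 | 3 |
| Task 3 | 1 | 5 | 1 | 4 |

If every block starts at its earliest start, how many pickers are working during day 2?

At early start, day 2 has: Task 1, Task 2.
Demand: 4 + 2 = 6.

6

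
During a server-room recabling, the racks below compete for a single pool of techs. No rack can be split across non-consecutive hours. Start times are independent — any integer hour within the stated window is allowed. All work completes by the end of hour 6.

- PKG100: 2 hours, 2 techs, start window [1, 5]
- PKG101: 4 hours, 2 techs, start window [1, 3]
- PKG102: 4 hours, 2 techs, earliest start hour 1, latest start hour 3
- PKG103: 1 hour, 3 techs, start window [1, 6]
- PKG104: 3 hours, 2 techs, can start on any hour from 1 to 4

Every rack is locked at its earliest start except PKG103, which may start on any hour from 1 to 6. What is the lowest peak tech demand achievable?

8

PKG103@1: h1:11  h2:8  h3:6  h4:4  h5:0  h6:0 → peak 11
PKG103@2: h1:8  h2:11  h3:6  h4:4  h5:0  h6:0 → peak 11
PKG103@3: h1:8  h2:8  h3:9  h4:4  h5:0  h6:0 → peak 9
PKG103@4: h1:8  h2:8  h3:6  h4:7  h5:0  h6:0 → peak 8
PKG103@5: h1:8  h2:8  h3:6  h4:4  h5:3  h6:0 → peak 8
PKG103@6: h1:8  h2:8  h3:6  h4:4  h5:0  h6:3 → peak 8
Best is PKG103@4, peak 8.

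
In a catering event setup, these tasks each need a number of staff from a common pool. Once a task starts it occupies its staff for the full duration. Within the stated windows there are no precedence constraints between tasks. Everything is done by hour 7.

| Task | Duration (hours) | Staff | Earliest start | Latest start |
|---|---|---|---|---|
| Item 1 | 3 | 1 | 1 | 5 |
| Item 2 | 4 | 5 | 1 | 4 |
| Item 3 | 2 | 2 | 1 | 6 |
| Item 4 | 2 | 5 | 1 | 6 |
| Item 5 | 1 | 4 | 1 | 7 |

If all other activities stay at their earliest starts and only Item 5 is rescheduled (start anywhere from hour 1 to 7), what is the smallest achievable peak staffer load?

13

Item 5@1: h1:17  h2:13  h3:6  h4:5  h5:0  h6:0  h7:0 → peak 17
Item 5@2: h1:13  h2:17  h3:6  h4:5  h5:0  h6:0  h7:0 → peak 17
Item 5@3: h1:13  h2:13  h3:10  h4:5  h5:0  h6:0  h7:0 → peak 13
Item 5@4: h1:13  h2:13  h3:6  h4:9  h5:0  h6:0  h7:0 → peak 13
Item 5@5: h1:13  h2:13  h3:6  h4:5  h5:4  h6:0  h7:0 → peak 13
Item 5@6: h1:13  h2:13  h3:6  h4:5  h5:0  h6:4  h7:0 → peak 13
Item 5@7: h1:13  h2:13  h3:6  h4:5  h5:0  h6:0  h7:4 → peak 13
Best is Item 5@3, peak 13.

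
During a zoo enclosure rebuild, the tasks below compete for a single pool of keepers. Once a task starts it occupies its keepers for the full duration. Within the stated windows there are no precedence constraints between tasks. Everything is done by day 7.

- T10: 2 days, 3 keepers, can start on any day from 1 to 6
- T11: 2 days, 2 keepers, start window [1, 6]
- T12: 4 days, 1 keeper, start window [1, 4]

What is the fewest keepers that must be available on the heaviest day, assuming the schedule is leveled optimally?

Early-start (T10@1, T11@1, T12@1) gives peak 6: d1:6  d2:6  d3:1  d4:1  d5:0  d6:0  d7:0.
Shift T11→3, T12→3.
Schedule T10@1, T11@3, T12@3: d1:3  d2:3  d3:3  d4:3  d5:1  d6:1  d7:0 — peak 3.

3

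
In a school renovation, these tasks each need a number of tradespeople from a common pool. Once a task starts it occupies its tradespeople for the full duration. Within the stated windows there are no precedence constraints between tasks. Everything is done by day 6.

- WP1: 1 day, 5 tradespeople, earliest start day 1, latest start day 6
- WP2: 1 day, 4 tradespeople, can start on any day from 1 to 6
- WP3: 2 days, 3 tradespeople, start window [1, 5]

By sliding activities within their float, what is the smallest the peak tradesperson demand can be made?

Early-start (WP1@1, WP2@1, WP3@1) gives peak 12: d1:12  d2:3  d3:0  d4:0  d5:0  d6:0.
Shift WP2→2, WP3→3.
Schedule WP1@1, WP2@2, WP3@3: d1:5  d2:4  d3:3  d4:3  d5:0  d6:0 — peak 5.

5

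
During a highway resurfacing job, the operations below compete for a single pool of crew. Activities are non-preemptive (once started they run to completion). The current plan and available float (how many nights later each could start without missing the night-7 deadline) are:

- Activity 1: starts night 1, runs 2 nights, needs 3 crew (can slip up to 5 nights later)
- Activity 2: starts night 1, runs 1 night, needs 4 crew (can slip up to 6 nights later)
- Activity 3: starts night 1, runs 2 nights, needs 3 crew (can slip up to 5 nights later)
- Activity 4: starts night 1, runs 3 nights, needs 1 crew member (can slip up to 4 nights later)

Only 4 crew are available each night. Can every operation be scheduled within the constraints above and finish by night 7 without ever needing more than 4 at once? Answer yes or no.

yes

Schedule Activity 1@1, Activity 2@3, Activity 3@4, Activity 4@4: n1:3  n2:3  n3:4  n4:4  n5:4  n6:1  n7:0 — peak 4 ≤ 4.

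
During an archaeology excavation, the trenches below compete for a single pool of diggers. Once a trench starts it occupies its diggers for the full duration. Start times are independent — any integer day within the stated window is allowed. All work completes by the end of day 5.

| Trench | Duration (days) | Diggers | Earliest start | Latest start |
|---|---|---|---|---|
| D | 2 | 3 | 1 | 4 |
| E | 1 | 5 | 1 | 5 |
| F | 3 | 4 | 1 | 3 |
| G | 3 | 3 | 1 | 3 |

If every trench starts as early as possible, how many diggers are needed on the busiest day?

Early-start schedule: D@1, E@1, F@1, G@1.
Load per day: day 1: 15, day 2: 10, day 3: 7, day 4: 0, day 5: 0.
Peak is 15.

15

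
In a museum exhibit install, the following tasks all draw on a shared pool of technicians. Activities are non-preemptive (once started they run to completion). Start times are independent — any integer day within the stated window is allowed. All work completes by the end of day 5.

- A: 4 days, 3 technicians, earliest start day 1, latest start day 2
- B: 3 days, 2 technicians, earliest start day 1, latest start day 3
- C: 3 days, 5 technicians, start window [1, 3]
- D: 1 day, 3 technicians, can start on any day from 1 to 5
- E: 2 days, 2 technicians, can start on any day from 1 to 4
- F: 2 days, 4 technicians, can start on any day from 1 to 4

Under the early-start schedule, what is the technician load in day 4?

3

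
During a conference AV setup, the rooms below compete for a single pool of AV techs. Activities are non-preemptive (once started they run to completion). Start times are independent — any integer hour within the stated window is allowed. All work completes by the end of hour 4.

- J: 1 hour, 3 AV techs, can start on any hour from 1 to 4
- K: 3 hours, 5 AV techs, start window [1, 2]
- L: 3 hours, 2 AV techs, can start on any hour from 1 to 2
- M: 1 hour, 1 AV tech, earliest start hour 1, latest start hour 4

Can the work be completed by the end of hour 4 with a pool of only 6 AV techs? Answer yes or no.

no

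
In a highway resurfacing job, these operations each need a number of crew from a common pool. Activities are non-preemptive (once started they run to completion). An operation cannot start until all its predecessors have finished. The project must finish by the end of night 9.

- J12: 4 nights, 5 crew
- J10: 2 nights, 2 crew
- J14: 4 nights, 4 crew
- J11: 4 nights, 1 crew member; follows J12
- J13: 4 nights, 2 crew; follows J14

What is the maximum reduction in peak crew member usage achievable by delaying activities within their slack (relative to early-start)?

Early-start peak: n1:11  n2:11  n3:9  n4:9  n5:3  n6:3  n7:3  n8:3  n9:0 ⇒ 11.
Leveled (J12@1, J10@5, J14@1, J11@5, J13@5): n1:9  n2:9  n3:9  n4:9  n5:5  n6:5  n7:3  n8:3  n9:0 ⇒ 9.
Reduction 11 − 9 = 2.

2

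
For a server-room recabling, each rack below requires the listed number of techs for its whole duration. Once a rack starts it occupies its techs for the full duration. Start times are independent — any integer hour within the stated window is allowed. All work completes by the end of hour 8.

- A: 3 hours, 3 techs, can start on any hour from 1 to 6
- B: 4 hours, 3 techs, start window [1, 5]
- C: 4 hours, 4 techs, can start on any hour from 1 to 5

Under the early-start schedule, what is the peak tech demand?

10

Early-start schedule: A@1, B@1, C@1.
Load per hour: hour 1: 10, hour 2: 10, hour 3: 10, hour 4: 7, hour 5: 0, hour 6: 0, hour 7: 0, hour 8: 0.
Peak is 10.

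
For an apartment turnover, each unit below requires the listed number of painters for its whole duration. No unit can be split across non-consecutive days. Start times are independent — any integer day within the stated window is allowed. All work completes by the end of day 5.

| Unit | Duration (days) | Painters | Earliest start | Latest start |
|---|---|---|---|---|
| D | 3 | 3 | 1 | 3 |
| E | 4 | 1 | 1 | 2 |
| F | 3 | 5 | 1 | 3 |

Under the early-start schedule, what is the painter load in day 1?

At early start, day 1 has: D, E, F.
Demand: 3 + 1 + 5 = 9.

9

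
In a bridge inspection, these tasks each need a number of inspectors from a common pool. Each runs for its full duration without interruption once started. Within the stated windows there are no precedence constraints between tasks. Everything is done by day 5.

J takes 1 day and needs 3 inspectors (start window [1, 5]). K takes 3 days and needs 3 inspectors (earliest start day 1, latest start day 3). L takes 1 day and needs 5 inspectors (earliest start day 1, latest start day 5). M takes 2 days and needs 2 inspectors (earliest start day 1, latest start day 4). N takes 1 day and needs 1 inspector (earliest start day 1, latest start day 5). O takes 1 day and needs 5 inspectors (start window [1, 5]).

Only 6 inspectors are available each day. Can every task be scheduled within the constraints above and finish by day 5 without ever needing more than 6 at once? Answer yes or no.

yes

Schedule J@1, K@1, L@4, M@2, N@2, O@5: d1:6  d2:6  d3:5  d4:5  d5:5 — peak 6 ≤ 6.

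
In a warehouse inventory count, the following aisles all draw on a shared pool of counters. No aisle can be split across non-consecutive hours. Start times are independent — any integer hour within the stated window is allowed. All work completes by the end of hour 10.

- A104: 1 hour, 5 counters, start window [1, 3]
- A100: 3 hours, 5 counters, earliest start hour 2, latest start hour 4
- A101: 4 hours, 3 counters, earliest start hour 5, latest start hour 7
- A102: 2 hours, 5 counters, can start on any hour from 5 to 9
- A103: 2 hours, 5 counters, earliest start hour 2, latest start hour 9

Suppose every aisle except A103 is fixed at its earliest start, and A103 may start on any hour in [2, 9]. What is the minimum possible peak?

A103@2: h1:5  h2:10  h3:10  h4:5  h5:8  h6:8  h7:3  h8:3  h9:0  h10:0 → peak 10
A103@3: h1:5  h2:5  h3:10  h4:10  h5:8  h6:8  h7:3  h8:3  h9:0  h10:0 → peak 10
A103@4: h1:5  h2:5  h3:5  h4:10  h5:13  h6:8  h7:3  h8:3  h9:0  h10:0 → peak 13
A103@5: h1:5  h2:5  h3:5  h4:5  h5:13  h6:13  h7:3  h8:3  h9:0  h10:0 → peak 13
A103@6: h1:5  h2:5  h3:5  h4:5  h5:8  h6:13  h7:8  h8:3  h9:0  h10:0 → peak 13
A103@7: h1:5  h2:5  h3:5  h4:5  h5:8  h6:8  h7:8  h8:8  h9:0  h10:0 → peak 8
A103@8: h1:5  h2:5  h3:5  h4:5  h5:8  h6:8  h7:3  h8:8  h9:5  h10:0 → peak 8
A103@9: h1:5  h2:5  h3:5  h4:5  h5:8  h6:8  h7:3  h8:3  h9:5  h10:5 → peak 8
Best is A103@7, peak 8.

8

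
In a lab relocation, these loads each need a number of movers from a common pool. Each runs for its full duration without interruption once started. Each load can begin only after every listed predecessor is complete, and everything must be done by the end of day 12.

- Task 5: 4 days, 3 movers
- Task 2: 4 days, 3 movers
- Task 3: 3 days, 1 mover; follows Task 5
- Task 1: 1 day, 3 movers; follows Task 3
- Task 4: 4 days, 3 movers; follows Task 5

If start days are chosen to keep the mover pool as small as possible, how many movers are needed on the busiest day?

Schedule Task 5@1, Task 2@1, Task 3@5, Task 1@8, Task 4@5: d1:6  d2:6  d3:6  d4:6  d5:4  d6:4  d7:4  d8:6  d9:0  d10:0  d11:0  d12:0 — peak 6.

6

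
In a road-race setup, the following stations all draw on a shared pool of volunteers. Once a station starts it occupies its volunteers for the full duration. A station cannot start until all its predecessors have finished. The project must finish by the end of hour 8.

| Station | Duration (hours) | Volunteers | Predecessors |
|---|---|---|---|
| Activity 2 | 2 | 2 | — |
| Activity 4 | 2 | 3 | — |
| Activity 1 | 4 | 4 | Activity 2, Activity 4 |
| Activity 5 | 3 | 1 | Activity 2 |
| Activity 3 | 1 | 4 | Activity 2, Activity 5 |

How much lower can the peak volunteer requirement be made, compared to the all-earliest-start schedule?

3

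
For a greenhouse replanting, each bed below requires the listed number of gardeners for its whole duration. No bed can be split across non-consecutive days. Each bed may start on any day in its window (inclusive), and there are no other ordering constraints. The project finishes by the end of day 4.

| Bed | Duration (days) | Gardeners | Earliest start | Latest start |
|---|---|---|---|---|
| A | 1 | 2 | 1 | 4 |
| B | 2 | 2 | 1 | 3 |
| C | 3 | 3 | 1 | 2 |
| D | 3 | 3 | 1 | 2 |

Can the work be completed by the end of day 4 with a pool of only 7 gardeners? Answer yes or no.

The minimum achievable peak is 8; 7 < 8, so no feasible schedule stays within the cap.

no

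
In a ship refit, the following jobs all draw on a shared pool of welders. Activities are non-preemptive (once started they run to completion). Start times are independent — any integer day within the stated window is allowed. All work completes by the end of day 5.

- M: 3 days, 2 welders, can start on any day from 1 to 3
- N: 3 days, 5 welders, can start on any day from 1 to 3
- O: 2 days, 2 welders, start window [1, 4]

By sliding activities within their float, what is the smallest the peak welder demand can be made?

7

Early-start (M@1, N@1, O@1) gives peak 9: d1:9  d2:9  d3:7  d4:0  d5:0.
Shift O→4.
Schedule M@1, N@1, O@4: d1:7  d2:7  d3:7  d4:2  d5:2 — peak 7.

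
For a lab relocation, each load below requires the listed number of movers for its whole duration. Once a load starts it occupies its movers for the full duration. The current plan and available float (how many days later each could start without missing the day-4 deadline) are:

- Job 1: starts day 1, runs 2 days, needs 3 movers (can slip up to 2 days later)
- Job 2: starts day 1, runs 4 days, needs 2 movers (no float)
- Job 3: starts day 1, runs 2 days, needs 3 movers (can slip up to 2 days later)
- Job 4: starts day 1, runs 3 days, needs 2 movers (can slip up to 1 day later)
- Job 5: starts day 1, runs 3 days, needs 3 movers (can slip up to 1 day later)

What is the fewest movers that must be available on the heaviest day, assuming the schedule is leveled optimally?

Early-start (Job 1@1, Job 2@1, Job 3@1, Job 4@1, Job 5@1) gives peak 13: d1:13  d2:13  d3:7  d4:2.
Shift Job 3→3.
Schedule Job 1@1, Job 2@1, Job 3@3, Job 4@1, Job 5@1: d1:10  d2:10  d3:10  d4:5 — peak 10.

10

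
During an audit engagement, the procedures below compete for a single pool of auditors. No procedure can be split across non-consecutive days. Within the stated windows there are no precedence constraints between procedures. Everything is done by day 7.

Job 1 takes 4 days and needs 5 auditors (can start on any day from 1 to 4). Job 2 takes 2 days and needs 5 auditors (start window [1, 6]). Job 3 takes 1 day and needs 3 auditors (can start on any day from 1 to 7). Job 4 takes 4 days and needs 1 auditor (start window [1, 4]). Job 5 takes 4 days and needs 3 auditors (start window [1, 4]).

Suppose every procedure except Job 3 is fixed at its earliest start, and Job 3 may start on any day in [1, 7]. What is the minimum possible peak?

14

Job 3@1: d1:17  d2:14  d3:9  d4:9  d5:0  d6:0  d7:0 → peak 17
Job 3@2: d1:14  d2:17  d3:9  d4:9  d5:0  d6:0  d7:0 → peak 17
Job 3@3: d1:14  d2:14  d3:12  d4:9  d5:0  d6:0  d7:0 → peak 14
Job 3@4: d1:14  d2:14  d3:9  d4:12  d5:0  d6:0  d7:0 → peak 14
Job 3@5: d1:14  d2:14  d3:9  d4:9  d5:3  d6:0  d7:0 → peak 14
Job 3@6: d1:14  d2:14  d3:9  d4:9  d5:0  d6:3  d7:0 → peak 14
Job 3@7: d1:14  d2:14  d3:9  d4:9  d5:0  d6:0  d7:3 → peak 14
Best is Job 3@3, peak 14.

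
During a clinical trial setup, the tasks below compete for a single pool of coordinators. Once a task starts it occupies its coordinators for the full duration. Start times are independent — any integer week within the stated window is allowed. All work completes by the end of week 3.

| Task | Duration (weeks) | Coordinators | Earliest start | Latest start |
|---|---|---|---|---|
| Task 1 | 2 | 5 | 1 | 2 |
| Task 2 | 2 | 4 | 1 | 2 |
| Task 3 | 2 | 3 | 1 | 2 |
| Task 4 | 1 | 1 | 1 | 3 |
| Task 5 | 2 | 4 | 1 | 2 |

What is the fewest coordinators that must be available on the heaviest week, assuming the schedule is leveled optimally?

Early-start (Task 1@1, Task 2@1, Task 3@1, Task 4@1, Task 5@1) gives peak 17: w1:17  w2:16  w3:0.
Shift Task 5→2.
Schedule Task 1@1, Task 2@1, Task 3@1, Task 4@1, Task 5@2: w1:13  w2:16  w3:4 — peak 16.

16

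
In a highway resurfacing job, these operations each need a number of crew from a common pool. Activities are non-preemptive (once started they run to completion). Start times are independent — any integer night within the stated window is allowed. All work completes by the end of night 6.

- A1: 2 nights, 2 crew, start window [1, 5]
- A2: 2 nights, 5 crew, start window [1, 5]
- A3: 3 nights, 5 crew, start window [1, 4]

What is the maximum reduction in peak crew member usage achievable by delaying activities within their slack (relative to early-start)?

5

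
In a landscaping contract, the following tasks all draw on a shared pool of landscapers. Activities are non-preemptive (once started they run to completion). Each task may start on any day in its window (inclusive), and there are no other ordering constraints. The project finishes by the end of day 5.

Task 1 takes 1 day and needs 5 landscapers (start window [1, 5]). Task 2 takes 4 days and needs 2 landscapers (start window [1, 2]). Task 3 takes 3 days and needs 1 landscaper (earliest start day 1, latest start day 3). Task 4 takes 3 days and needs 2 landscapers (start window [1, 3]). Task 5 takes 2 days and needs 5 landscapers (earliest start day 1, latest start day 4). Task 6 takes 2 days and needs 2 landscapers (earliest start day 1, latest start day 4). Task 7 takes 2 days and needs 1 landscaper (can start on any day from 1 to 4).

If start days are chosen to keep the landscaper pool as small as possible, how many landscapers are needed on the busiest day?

Early-start (Task 1@1, Task 2@1, Task 3@1, Task 4@1, Task 5@1, Task 6@1, Task 7@1) gives peak 18: d1:18  d2:13  d3:5  d4:2  d5:0.
Shift Task 2→2, Task 5→4, Task 6→2, Task 7→2.
Schedule Task 1@1, Task 2@2, Task 3@1, Task 4@1, Task 5@4, Task 6@2, Task 7@2: d1:8  d2:8  d3:8  d4:7  d5:7 — peak 8.
Total landscaper-days = 38 over 5 days ⇒ peak ≥ ⌈38/5⌉ = 8, so 8 is optimal.

8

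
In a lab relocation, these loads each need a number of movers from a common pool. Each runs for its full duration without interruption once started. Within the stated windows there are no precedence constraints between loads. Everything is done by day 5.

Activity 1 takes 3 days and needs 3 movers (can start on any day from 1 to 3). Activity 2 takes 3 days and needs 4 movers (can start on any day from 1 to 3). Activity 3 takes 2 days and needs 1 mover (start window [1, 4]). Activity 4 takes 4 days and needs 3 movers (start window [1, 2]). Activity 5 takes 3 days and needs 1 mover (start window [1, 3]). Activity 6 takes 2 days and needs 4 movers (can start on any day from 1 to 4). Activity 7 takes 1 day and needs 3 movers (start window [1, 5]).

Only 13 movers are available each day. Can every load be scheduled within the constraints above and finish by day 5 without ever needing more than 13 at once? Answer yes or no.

yes

Schedule Activity 1@1, Activity 2@1, Activity 3@1, Activity 4@1, Activity 5@3, Activity 6@4, Activity 7@4: d1:11  d2:11  d3:11  d4:11  d5:5 — peak 11 ≤ 13.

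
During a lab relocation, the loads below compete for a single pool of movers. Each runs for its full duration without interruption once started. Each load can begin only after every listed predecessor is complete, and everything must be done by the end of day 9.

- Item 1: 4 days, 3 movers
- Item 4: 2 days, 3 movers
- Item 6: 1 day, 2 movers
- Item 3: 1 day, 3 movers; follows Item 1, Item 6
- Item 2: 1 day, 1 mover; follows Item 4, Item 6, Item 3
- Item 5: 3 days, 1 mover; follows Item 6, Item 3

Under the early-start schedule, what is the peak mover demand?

Early-start schedule: Item 1@1, Item 4@1, Item 6@1, Item 3@5, Item 2@6, Item 5@6.
Load per day: day 1: 8, day 2: 6, day 3: 3, day 4: 3, day 5: 3, day 6: 2, day 7: 1, day 8: 1, day 9: 0.
Peak is 8.

8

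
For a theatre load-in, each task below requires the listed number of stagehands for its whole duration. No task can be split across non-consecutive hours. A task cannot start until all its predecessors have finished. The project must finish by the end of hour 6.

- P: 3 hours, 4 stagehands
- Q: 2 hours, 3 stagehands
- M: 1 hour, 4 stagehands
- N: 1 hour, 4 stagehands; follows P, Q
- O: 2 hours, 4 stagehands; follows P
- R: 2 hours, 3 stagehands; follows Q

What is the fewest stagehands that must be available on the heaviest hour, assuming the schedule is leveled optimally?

Early-start (P@1, Q@1, M@1, N@4, O@4, R@3) gives peak 11: h1:11  h2:7  h3:7  h4:11  h5:4  h6:0.
Shift M→3, R→5.
Schedule P@1, Q@1, M@3, N@4, O@4, R@5: h1:7  h2:7  h3:8  h4:8  h5:7  h6:3 — peak 8.

8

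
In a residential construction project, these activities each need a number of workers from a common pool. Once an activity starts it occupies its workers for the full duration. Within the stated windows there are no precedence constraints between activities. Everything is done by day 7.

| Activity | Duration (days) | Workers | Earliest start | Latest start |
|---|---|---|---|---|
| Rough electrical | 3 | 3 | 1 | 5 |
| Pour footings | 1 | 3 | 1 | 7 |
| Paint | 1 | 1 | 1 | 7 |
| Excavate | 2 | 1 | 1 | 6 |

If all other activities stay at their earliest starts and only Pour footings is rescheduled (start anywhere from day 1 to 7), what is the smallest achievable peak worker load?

Pour footings@1: d1:8  d2:4  d3:3  d4:0  d5:0  d6:0  d7:0 → peak 8
Pour footings@2: d1:5  d2:7  d3:3  d4:0  d5:0  d6:0  d7:0 → peak 7
Pour footings@3: d1:5  d2:4  d3:6  d4:0  d5:0  d6:0  d7:0 → peak 6
Pour footings@4: d1:5  d2:4  d3:3  d4:3  d5:0  d6:0  d7:0 → peak 5
Pour footings@5: d1:5  d2:4  d3:3  d4:0  d5:3  d6:0  d7:0 → peak 5
Pour footings@6: d1:5  d2:4  d3:3  d4:0  d5:0  d6:3  d7:0 → peak 5
Pour footings@7: d1:5  d2:4  d3:3  d4:0  d5:0  d6:0  d7:3 → peak 5
Best is Pour footings@4, peak 5.

5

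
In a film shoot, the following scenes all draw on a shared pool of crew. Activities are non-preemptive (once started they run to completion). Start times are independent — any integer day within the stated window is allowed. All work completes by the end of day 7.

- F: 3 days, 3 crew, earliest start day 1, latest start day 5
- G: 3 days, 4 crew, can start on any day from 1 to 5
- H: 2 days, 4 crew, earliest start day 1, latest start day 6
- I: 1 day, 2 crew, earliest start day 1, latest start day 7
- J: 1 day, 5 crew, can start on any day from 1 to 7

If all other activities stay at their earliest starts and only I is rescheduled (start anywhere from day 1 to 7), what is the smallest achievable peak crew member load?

I@1: d1:18  d2:11  d3:7  d4:0  d5:0  d6:0  d7:0 → peak 18
I@2: d1:16  d2:13  d3:7  d4:0  d5:0  d6:0  d7:0 → peak 16
I@3: d1:16  d2:11  d3:9  d4:0  d5:0  d6:0  d7:0 → peak 16
I@4: d1:16  d2:11  d3:7  d4:2  d5:0  d6:0  d7:0 → peak 16
I@5: d1:16  d2:11  d3:7  d4:0  d5:2  d6:0  d7:0 → peak 16
I@6: d1:16  d2:11  d3:7  d4:0  d5:0  d6:2  d7:0 → peak 16
I@7: d1:16  d2:11  d3:7  d4:0  d5:0  d6:0  d7:2 → peak 16
Best is I@2, peak 16.

16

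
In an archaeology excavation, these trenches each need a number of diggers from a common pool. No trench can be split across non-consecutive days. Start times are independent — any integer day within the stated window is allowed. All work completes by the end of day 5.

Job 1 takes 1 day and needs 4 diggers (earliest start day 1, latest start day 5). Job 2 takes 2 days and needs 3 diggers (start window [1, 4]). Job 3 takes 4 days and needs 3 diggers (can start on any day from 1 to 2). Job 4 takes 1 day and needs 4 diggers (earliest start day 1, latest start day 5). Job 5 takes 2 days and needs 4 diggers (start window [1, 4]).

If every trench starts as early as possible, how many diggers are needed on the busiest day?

Early-start schedule: Job 1@1, Job 2@1, Job 3@1, Job 4@1, Job 5@1.
Load per day: day 1: 18, day 2: 10, day 3: 3, day 4: 3, day 5: 0.
Peak is 18.

18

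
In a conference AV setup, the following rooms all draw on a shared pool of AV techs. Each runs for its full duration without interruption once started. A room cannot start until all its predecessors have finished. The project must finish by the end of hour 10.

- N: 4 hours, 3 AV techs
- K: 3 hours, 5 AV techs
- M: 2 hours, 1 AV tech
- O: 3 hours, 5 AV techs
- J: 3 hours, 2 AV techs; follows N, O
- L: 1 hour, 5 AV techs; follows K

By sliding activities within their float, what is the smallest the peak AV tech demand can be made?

8

Early-start (N@1, K@1, M@1, O@1, J@5, L@4) gives peak 14: h1:14  h2:14  h3:13  h4:8  h5:2  h6:2  h7:2  h8:0  h9:0  h10:0.
Shift M→4, O→5, J→8, L→8.
Schedule N@1, K@1, M@4, O@5, J@8, L@8: h1:8  h2:8  h3:8  h4:4  h5:6  h6:5  h7:5  h8:7  h9:2  h10:2 — peak 8.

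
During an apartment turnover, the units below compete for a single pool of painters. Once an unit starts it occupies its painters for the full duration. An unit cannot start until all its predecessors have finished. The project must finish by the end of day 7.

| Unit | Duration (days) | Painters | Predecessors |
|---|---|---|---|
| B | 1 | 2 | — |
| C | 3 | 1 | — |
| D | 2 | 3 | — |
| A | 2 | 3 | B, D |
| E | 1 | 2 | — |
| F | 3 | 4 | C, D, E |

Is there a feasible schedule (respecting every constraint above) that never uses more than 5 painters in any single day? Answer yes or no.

The minimum achievable peak is 6; 5 < 6, so no feasible schedule stays within the cap.

no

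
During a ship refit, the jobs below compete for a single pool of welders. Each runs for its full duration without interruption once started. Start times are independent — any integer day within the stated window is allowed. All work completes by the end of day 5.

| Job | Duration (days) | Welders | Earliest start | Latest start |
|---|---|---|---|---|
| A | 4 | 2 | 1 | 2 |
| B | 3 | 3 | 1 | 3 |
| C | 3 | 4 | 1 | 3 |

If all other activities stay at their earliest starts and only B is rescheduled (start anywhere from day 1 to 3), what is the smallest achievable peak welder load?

9

B@1: d1:9  d2:9  d3:9  d4:2  d5:0 → peak 9
B@2: d1:6  d2:9  d3:9  d4:5  d5:0 → peak 9
B@3: d1:6  d2:6  d3:9  d4:5  d5:3 → peak 9
Best is B@1, peak 9.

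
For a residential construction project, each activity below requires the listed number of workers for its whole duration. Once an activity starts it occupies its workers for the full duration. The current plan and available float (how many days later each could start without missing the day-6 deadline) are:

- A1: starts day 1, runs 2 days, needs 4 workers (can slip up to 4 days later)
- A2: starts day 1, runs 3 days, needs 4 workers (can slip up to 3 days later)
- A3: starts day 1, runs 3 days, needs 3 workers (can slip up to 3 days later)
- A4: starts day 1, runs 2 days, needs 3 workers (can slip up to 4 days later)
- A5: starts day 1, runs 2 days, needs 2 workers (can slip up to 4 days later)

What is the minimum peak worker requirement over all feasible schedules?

7

Early-start (A1@1, A2@1, A3@1, A4@1, A5@1) gives peak 16: d1:16  d2:16  d3:7  d4:0  d5:0  d6:0.
Shift A2→4, A4→3, A5→5.
Schedule A1@1, A2@4, A3@1, A4@3, A5@5: d1:7  d2:7  d3:6  d4:7  d5:6  d6:6 — peak 7.
Total worker-days = 39 over 6 days ⇒ peak ≥ ⌈39/6⌉ = 7, so 7 is optimal.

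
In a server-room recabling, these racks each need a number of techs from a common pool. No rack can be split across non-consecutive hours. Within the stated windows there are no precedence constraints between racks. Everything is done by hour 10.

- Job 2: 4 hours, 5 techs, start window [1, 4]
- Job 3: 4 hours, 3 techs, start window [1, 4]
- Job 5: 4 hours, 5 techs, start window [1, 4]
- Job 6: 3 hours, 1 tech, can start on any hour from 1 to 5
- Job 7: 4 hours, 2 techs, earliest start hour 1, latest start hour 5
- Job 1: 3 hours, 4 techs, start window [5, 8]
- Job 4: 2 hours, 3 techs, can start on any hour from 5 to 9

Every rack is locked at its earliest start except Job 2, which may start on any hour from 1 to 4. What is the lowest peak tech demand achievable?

15

Job 2@1: h1:16  h2:16  h3:16  h4:15  h5:7  h6:7  h7:4  h8:0  h9:0  h10:0 → peak 16
Job 2@2: h1:11  h2:16  h3:16  h4:15  h5:12  h6:7  h7:4  h8:0  h9:0  h10:0 → peak 16
Job 2@3: h1:11  h2:11  h3:16  h4:15  h5:12  h6:12  h7:4  h8:0  h9:0  h10:0 → peak 16
Job 2@4: h1:11  h2:11  h3:11  h4:15  h5:12  h6:12  h7:9  h8:0  h9:0  h10:0 → peak 15
Best is Job 2@4, peak 15.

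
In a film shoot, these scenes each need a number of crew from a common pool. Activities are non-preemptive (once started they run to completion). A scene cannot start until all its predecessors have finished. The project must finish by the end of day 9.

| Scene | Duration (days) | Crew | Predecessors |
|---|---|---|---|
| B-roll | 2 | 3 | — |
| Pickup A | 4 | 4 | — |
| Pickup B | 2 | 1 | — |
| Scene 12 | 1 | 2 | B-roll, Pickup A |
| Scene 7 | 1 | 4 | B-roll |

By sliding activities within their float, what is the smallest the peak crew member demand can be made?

4

Early-start (B-roll@1, Pickup A@1, Pickup B@1, Scene 12@5, Scene 7@3) gives peak 8: d1:8  d2:8  d3:8  d4:4  d5:2  d6:0  d7:0  d8:0  d9:0.
Shift Pickup A→3, Scene 12→7, Scene 7→8.
Schedule B-roll@1, Pickup A@3, Pickup B@1, Scene 12@7, Scene 7@8: d1:4  d2:4  d3:4  d4:4  d5:4  d6:4  d7:2  d8:4  d9:0 — peak 4.
Total crew member-days = 30 over 9 days ⇒ peak ≥ ⌈30/9⌉ = 4, so 4 is optimal.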